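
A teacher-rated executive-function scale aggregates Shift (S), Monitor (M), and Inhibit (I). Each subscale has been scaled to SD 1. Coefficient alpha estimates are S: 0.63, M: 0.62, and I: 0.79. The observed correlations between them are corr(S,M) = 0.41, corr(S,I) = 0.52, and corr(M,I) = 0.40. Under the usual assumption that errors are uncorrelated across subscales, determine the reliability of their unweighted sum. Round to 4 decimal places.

0.8304

Var(S+M+I) = 3 + 2·[0.41 + 0.52 + 0.40] = 3 + 2.66 = 5.66.
Under uncorrelated errors the observed covariances equal the true-score covariances, so only the own-variance terms attenuate.
True-score variance = [0.63 + 0.62 + 0.79] + 2.66 = 2.04 + 2.66 = 4.7.
Reliability = 4.7 / 5.66 = 0.8304.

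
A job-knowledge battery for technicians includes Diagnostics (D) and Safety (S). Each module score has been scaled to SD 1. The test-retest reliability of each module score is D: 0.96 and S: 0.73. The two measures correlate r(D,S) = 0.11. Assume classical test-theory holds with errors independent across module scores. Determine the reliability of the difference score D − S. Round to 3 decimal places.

Var(D−S) = 1 + 1 − 2·0.11 = 2 − 0.22 = 1.78.
Because errors are independent across components, Cov(Tᵢ,Tⱼ) = Cov(Xᵢ,Xⱼ); the off-diagonal part of the true-score variance is the same as above.
True-score variance = [0.96 + 0.73] − 0.22 = 1.69 − 0.22 = 1.47.
Reliability = 1.47 / 1.78 = 0.826.

0.826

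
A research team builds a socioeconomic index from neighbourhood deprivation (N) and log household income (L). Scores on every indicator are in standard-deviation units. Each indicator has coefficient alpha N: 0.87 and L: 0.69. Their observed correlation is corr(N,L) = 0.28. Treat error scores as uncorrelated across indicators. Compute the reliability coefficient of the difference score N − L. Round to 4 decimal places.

Var(N−L) = 1 + 1 − 2·0.28 = 2 − 0.56 = 1.44.
With uncorrelated errors the cross-covariances are all true-score covariance, so they carry over unchanged; only the diagonal terms shrink to ρᵢσᵢ².
True-score variance = [0.87 + 0.69] − 0.56 = 1.56 − 0.56 = 1.
Reliability = 1 / 1.44 = 0.6944.

0.6944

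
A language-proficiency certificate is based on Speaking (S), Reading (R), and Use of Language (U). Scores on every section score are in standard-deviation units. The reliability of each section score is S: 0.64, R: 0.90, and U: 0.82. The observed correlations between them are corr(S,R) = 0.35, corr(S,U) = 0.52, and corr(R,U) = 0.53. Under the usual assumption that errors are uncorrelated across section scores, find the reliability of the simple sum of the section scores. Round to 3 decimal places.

Var(S+R+U) = 3 + 2·[0.35 + 0.52 + 0.53] = 3 + 2.8 = 5.8.
With uncorrelated errors the cross-covariances are all true-score covariance, so they carry over unchanged; only the diagonal terms shrink to ρᵢσᵢ².
True-score variance = [0.64 + 0.90 + 0.82] + 2.8 = 2.36 + 2.8 = 5.16.
Reliability = 5.16 / 5.8 = 0.890.

0.890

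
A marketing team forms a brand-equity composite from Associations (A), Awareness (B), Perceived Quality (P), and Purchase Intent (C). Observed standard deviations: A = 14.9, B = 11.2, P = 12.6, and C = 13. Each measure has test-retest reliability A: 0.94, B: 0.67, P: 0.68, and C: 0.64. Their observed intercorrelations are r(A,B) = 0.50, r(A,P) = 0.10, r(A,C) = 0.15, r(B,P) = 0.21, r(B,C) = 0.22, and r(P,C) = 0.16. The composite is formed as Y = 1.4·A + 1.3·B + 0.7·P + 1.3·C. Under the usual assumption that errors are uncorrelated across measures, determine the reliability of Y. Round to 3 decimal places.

0.866

Var(Y) = 1.4²·14.9² + 1.3²·11.2² + 0.7²·12.6² + 1.3²·13² + 2·[1.82·14.9·11.2·0.50 + 0.98·14.9·12.6·0.10 + 1.82·14.9·13·0.15 + 0.91·11.2·12.6·0.21 + 1.69·11.2·13·0.22 + 0.91·12.6·13·0.16] = 1010.54 + 656.182 = 1666.72.
Because errors are independent across components, Cov(Tᵢ,Tⱼ) = Cov(Xᵢ,Xⱼ); the off-diagonal part of the true-score variance is the same as above.
True-score variance = [1.4²·14.9²·0.94 + 1.3²·11.2²·0.67 + 0.7²·12.6²·0.68 + 1.3²·13²·0.64] + 656.182 = 786.756 + 656.182 = 1442.94.
Reliability = 1442.94 / 1666.72 = 0.866.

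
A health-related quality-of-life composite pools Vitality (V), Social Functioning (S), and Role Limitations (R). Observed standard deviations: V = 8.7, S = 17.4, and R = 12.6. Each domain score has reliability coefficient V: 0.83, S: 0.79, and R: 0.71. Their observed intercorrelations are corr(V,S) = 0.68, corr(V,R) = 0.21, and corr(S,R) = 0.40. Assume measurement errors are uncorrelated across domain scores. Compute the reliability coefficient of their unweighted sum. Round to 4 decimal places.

Var(V+S+R) = 8.7² + 17.4² + 12.6² + 2·[8.7·17.4·0.68 + 8.7·12.6·0.21 + 17.4·12.6·0.40] = 537.21 + 427.309 = 964.519.
Because errors are independent across components, Cov(Tᵢ,Tⱼ) = Cov(Xᵢ,Xⱼ); the off-diagonal part of the true-score variance is the same as above.
True-score variance = [8.7²·0.83 + 17.4²·0.79 + 12.6²·0.71] + 427.309 = 414.723 + 427.309 = 842.032.
Reliability = 842.032 / 964.519 = 0.8730.

0.8730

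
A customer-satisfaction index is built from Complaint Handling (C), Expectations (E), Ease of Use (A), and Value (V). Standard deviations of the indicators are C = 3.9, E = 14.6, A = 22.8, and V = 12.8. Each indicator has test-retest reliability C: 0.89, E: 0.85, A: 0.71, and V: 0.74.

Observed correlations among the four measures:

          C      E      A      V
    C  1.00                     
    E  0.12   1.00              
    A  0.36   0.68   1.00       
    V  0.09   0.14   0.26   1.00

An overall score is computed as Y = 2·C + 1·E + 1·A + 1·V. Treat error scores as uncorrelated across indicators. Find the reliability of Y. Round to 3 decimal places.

Var(Y) = 2²·3.9² + 14.6² + 22.8² + 12.8² + 2·[2·3.9·14.6·0.12 + 2·3.9·22.8·0.36 + 2·3.9·12.8·0.09 + 14.6·22.8·0.68 + 14.6·12.8·0.14 + 22.8·12.8·0.26] = 957.68 + 830.147 = 1787.83.
Under uncorrelated errors the observed covariances equal the true-score covariances, so only the own-variance terms attenuate.
True-score variance = [2²·3.9²·0.89 + 14.6²·0.85 + 22.8²·0.71 + 12.8²·0.74] + 830.147 = 725.662 + 830.147 = 1555.81.
Reliability = 1555.81 / 1787.83 = 0.870.

0.870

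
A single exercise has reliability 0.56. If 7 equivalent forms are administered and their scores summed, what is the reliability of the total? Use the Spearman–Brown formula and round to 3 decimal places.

ρ_k = kρ / (1 + (k−1)ρ) = 7·0.56 / (1 + 6·0.56) = 3.920 / 4.360 = 0.899.

0.899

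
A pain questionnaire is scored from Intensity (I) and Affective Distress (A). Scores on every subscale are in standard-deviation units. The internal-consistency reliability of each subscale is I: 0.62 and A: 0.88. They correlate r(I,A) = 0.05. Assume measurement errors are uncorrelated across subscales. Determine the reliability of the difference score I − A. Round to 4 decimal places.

Var(I−A) = 1 + 1 − 2·0.05 = 2 − 0.1 = 1.9.
Because errors are independent across components, Cov(Tᵢ,Tⱼ) = Cov(Xᵢ,Xⱼ); the off-diagonal part of the true-score variance is the same as above.
True-score variance = [0.62 + 0.88] − 0.1 = 1.5 − 0.1 = 1.4.
Reliability = 1.4 / 1.9 = 0.7368.

0.7368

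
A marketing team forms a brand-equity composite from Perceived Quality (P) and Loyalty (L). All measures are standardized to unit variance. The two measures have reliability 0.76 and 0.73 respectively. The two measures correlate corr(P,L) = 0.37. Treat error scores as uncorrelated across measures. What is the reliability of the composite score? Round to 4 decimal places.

Var(P+L) = 2 + 2·[0.37] = 2 + 0.74 = 2.74.
Because errors are independent across components, Cov(Tᵢ,Tⱼ) = Cov(Xᵢ,Xⱼ); the off-diagonal part of the true-score variance is the same as above.
True-score variance = [0.76 + 0.73] + 0.74 = 1.49 + 0.74 = 2.23.
Reliability = 2.23 / 2.74 = 0.8139.

0.8139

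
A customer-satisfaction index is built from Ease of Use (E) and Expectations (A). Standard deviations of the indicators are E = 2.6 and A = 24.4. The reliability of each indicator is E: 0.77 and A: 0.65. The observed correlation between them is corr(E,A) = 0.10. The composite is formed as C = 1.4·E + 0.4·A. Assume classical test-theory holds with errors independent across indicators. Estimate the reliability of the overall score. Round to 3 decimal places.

Var(C) = 1.4²·2.6² + 0.4²·24.4² + 2·[0.56·2.6·24.4·0.10] = 108.507 + 7.10528 = 115.612.
Because errors are independent across components, Cov(Tᵢ,Tⱼ) = Cov(Xᵢ,Xⱼ); the off-diagonal part of the true-score variance is the same as above.
True-score variance = [1.4²·2.6²·0.77 + 0.4²·24.4²·0.65] + 7.10528 = 72.1196 + 7.10528 = 79.2249.
Reliability = 79.2249 / 115.612 = 0.685.

0.685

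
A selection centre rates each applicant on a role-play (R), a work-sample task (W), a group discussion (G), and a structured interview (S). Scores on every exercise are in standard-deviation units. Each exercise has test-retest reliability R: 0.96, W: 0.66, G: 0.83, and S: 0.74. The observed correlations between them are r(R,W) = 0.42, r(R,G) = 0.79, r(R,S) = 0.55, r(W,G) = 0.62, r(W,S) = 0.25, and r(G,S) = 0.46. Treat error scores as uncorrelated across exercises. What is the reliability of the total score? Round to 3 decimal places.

0.920

Var(R+W+G+S) = 4 + 2·[0.42 + 0.79 + 0.55 + 0.62 + 0.25 + 0.46] = 4 + 6.18 = 10.18.
Under uncorrelated errors the observed covariances equal the true-score covariances, so only the own-variance terms attenuate.
True-score variance = [0.96 + 0.66 + 0.83 + 0.74] + 6.18 = 3.19 + 6.18 = 9.37.
Reliability = 9.37 / 10.18 = 0.920.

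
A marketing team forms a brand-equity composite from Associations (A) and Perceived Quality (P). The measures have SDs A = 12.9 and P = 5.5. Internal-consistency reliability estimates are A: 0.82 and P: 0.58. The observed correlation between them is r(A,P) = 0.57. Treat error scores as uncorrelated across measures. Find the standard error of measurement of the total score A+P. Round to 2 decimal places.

6.53

Var(total) = 196.66 + 80.883 = 277.543.
True-score variance = 154.001 + 80.883 = 234.884, so reliability = 0.8463.
Error variance = 277.543 − 234.884 = 42.6588; SEM = √42.6588 = 6.53.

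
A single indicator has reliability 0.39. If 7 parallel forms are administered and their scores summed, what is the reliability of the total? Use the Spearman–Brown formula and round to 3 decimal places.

ρ_k = kρ / (1 + (k−1)ρ) = 7·0.39 / (1 + 6·0.39) = 2.730 / 3.340 = 0.817.

0.817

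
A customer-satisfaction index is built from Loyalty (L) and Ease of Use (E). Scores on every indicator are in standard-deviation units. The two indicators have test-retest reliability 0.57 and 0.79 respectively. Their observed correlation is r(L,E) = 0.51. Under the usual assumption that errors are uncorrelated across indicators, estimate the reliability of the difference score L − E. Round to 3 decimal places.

Var(L−E) = 1 + 1 − 2·0.51 = 2 − 1.02 = 0.98.
With uncorrelated errors the cross-covariances are all true-score covariance, so they carry over unchanged; only the diagonal terms shrink to ρᵢσᵢ².
True-score variance = [0.57 + 0.79] − 1.02 = 1.36 − 1.02 = 0.34.
Reliability = 0.34 / 0.98 = 0.347.

0.347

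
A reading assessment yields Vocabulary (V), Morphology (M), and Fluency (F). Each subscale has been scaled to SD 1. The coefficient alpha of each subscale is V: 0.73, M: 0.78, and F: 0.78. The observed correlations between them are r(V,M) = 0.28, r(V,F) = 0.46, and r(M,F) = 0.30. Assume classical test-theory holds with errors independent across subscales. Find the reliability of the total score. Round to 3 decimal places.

0.860

Var(V+M+F) = 3 + 2·[0.28 + 0.46 + 0.30] = 3 + 2.08 = 5.08.
With uncorrelated errors the cross-covariances are all true-score covariance, so they carry over unchanged; only the diagonal terms shrink to ρᵢσᵢ².
True-score variance = [0.73 + 0.78 + 0.78] + 2.08 = 2.29 + 2.08 = 4.37.
Reliability = 4.37 / 5.08 = 0.860.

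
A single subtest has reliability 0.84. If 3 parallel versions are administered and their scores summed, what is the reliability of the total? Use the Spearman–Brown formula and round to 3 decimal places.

ρ_k = kρ / (1 + (k−1)ρ) = 3·0.84 / (1 + 2·0.84) = 2.520 / 2.680 = 0.940.

0.940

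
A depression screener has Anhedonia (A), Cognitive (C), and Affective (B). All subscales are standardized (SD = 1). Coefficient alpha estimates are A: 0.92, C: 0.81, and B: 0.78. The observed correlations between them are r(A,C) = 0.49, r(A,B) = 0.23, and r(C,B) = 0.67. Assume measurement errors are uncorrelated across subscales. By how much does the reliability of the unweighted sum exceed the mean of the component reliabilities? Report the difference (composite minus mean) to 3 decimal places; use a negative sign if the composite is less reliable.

Var(sum) = 3 + 2.78 = 5.78; true-score variance = 2.51 + 2.78 = 5.29; composite reliability = 0.9152.
Mean component reliability = 0.8367.
Difference = 0.9152 − 0.8367 = 0.079.

0.079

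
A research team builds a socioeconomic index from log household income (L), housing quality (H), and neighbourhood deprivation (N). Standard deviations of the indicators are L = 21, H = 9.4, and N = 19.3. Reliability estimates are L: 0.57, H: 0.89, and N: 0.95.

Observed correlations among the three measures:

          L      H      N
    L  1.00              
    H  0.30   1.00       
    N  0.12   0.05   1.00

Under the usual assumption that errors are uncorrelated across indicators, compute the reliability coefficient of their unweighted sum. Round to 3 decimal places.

Var(L+H+N) = 21² + 9.4² + 19.3² + 2·[21·9.4·0.30 + 21·19.3·0.12 + 9.4·19.3·0.05] = 901.85 + 233.854 = 1135.7.
Under uncorrelated errors the observed covariances equal the true-score covariances, so only the own-variance terms attenuate.
True-score variance = [21²·0.57 + 9.4²·0.89 + 19.3²·0.95] + 233.854 = 683.876 + 233.854 = 917.73.
Reliability = 917.73 / 1135.7 = 0.808.

0.808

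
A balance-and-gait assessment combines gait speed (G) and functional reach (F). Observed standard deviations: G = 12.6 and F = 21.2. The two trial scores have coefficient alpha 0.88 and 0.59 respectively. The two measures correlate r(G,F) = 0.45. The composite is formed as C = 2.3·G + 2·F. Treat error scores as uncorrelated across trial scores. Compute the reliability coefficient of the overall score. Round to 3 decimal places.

0.776

Var(C) = 2.3²·12.6² + 2²·21.2² + 2·[4.6·12.6·21.2·0.45] = 2637.6 + 1105.88 = 3743.48.
Under uncorrelated errors the observed covariances equal the true-score covariances, so only the own-variance terms attenuate.
True-score variance = [2.3²·12.6²·0.88 + 2²·21.2²·0.59] + 1105.88 = 1799.74 + 1105.88 = 2905.61.
Reliability = 2905.61 / 3743.48 = 0.776.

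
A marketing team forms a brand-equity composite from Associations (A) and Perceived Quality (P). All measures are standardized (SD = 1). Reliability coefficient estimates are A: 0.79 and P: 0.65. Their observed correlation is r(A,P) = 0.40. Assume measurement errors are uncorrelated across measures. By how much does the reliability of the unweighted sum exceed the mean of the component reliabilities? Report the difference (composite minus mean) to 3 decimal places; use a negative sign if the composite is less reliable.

0.080

Var(sum) = 2 + 0.8 = 2.8; true-score variance = 1.44 + 0.8 = 2.24; composite reliability = 0.8000.
Mean component reliability = 0.7200.
Difference = 0.8000 − 0.7200 = 0.080.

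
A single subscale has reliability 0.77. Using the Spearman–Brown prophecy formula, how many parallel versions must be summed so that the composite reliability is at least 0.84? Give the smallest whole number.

k ≥ ρ*(1−ρ₁)/(ρ₁(1−ρ*)) = 0.84·0.23 / (0.77·0.16) = 1.568.
Smallest integer k = 2.

2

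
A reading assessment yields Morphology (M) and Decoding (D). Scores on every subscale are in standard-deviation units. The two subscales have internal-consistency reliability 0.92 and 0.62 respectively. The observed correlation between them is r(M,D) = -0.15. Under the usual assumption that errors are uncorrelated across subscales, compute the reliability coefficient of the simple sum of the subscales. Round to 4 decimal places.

0.7294

Var(M+D) = 2 + 2·[(-0.15)] = 2 − 0.3 = 1.7.
Because errors are independent across components, Cov(Tᵢ,Tⱼ) = Cov(Xᵢ,Xⱼ); the off-diagonal part of the true-score variance is the same as above.
True-score variance = [0.92 + 0.62] − 0.3 = 1.54 − 0.3 = 1.24.
Reliability = 1.24 / 1.7 = 0.7294.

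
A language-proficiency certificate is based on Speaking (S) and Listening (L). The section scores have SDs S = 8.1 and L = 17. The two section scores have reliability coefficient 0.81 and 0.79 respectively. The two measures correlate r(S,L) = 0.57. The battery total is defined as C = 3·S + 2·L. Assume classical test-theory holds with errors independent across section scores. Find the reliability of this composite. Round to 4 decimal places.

0.8680

Var(C) = 3²·8.1² + 2²·17² + 2·[6·8.1·17·0.57] = 1746.49 + 941.868 = 2688.36.
Under uncorrelated errors the observed covariances equal the true-score covariances, so only the own-variance terms attenuate.
True-score variance = [3²·8.1²·0.81 + 2²·17²·0.79] + 941.868 = 1391.54 + 941.868 = 2333.4.
Reliability = 2333.4 / 2688.36 = 0.8680.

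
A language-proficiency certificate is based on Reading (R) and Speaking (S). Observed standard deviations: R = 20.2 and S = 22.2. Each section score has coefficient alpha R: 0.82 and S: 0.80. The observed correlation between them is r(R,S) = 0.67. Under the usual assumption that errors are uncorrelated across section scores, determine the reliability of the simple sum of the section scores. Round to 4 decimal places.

0.8855

Var(R+S) = 20.2² + 22.2² + 2·[20.2·22.2·0.67] = 900.88 + 600.91 = 1501.79.
With uncorrelated errors the cross-covariances are all true-score covariance, so they carry over unchanged; only the diagonal terms shrink to ρᵢσᵢ².
True-score variance = [20.2²·0.82 + 22.2²·0.80] + 600.91 = 728.865 + 600.91 = 1329.77.
Reliability = 1329.77 / 1501.79 = 0.8855.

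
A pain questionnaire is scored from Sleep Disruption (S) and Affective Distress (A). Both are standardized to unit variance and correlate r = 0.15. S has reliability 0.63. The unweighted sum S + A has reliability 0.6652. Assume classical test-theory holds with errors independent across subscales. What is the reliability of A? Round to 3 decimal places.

Var(S+A) = 2 + 2·0.15 = 2.300.
True-score variance = ρ_S + ρ_A + 2·0.15, so 0.6652 = (0.63 + ρ_A + 0.30) / 2.300.
ρ_A = 0.6652·2.300 − 0.63 − 0.30 = 0.600.

0.600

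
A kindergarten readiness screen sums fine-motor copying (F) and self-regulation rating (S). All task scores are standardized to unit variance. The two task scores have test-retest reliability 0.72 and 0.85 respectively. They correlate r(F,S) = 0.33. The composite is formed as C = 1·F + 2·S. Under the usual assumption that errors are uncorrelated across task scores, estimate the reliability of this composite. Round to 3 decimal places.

0.861

Var(C) = 1 + 2² + 2·[2·0.33] = 5 + 1.32 = 6.32.
Because errors are independent across components, Cov(Tᵢ,Tⱼ) = Cov(Xᵢ,Xⱼ); the off-diagonal part of the true-score variance is the same as above.
True-score variance = [0.72 + 2²·0.85] + 1.32 = 4.12 + 1.32 = 5.44.
Reliability = 5.44 / 6.32 = 0.861.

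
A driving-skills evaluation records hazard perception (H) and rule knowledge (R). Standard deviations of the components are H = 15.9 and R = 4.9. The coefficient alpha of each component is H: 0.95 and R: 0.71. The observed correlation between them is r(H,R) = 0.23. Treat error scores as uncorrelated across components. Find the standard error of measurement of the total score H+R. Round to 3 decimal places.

Var(total) = 276.82 + 35.8386 = 312.659.
True-score variance = 257.217 + 35.8386 = 293.055, so reliability = 0.9373.
Error variance = 312.659 − 293.055 = 19.6034; SEM = √19.6034 = 4.428.

4.428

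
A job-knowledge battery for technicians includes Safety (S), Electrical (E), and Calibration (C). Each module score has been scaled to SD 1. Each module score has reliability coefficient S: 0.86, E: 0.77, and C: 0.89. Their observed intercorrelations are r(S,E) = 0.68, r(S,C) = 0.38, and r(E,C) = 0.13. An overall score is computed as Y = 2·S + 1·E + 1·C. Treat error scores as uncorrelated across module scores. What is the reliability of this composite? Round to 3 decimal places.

Var(Y) = 2² + 1 + 1 + 2·[2·0.68 + 2·0.38 + 0.13] = 6 + 4.5 = 10.5.
Because errors are independent across components, Cov(Tᵢ,Tⱼ) = Cov(Xᵢ,Xⱼ); the off-diagonal part of the true-score variance is the same as above.
True-score variance = [2²·0.86 + 0.77 + 0.89] + 4.5 = 5.1 + 4.5 = 9.6.
Reliability = 9.6 / 10.5 = 0.914.

0.914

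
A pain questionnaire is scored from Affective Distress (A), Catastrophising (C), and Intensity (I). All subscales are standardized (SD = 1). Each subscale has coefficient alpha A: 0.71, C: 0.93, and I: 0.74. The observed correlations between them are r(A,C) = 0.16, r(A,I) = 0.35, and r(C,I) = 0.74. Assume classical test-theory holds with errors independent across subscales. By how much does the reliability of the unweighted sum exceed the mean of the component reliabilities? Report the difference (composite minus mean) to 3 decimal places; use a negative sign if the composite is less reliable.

Var(sum) = 3 + 2.5 = 5.5; true-score variance = 2.38 + 2.5 = 4.88; composite reliability = 0.8873.
Mean component reliability = 0.7933.
Difference = 0.8873 − 0.7933 = 0.094.

0.094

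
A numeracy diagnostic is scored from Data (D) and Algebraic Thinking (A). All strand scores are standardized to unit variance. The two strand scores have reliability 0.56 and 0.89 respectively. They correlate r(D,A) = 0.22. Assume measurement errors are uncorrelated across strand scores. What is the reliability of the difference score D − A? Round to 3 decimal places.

0.647

Var(D−A) = 1 + 1 − 2·0.22 = 2 − 0.44 = 1.56.
Because errors are independent across components, Cov(Tᵢ,Tⱼ) = Cov(Xᵢ,Xⱼ); the off-diagonal part of the true-score variance is the same as above.
True-score variance = [0.56 + 0.89] − 0.44 = 1.45 − 0.44 = 1.01.
Reliability = 1.01 / 1.56 = 0.647.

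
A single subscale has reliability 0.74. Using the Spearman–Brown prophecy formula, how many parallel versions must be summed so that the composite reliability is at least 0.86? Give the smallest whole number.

3

k ≥ ρ*(1−ρ₁)/(ρ₁(1−ρ*)) = 0.86·0.26 / (0.74·0.14) = 2.158.
Smallest integer k = 3.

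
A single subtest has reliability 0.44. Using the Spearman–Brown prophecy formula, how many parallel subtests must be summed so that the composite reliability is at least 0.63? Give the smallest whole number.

3

k ≥ ρ*(1−ρ₁)/(ρ₁(1−ρ*)) = 0.63·0.56 / (0.44·0.37) = 2.167.
Smallest integer k = 3.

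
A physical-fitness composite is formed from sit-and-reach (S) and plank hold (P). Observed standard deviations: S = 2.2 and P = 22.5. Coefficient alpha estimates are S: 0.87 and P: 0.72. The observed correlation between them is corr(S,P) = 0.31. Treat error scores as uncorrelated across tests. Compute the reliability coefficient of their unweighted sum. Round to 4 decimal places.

Var(S+P) = 2.2² + 22.5² + 2·[2.2·22.5·0.31] = 511.09 + 30.69 = 541.78.
With uncorrelated errors the cross-covariances are all true-score covariance, so they carry over unchanged; only the diagonal terms shrink to ρᵢσᵢ².
True-score variance = [2.2²·0.87 + 22.5²·0.72] + 30.69 = 368.711 + 30.69 = 399.401.
Reliability = 399.401 / 541.78 = 0.7372.

0.7372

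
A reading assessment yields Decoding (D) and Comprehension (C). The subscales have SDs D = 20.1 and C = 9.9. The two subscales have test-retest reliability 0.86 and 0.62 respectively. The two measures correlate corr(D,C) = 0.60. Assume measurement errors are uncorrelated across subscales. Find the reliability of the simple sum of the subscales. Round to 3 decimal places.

0.873

Var(D+C) = 20.1² + 9.9² + 2·[20.1·9.9·0.60] = 502.02 + 238.788 = 740.808.
With uncorrelated errors the cross-covariances are all true-score covariance, so they carry over unchanged; only the diagonal terms shrink to ρᵢσᵢ².
True-score variance = [20.1²·0.86 + 9.9²·0.62] + 238.788 = 408.215 + 238.788 = 647.003.
Reliability = 647.003 / 740.808 = 0.873.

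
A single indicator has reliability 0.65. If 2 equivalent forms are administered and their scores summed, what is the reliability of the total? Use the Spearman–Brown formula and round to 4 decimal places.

0.7879

ρ_k = kρ / (1 + (k−1)ρ) = 2·0.65 / (1 + 1·0.65) = 1.300 / 1.650 = 0.7879.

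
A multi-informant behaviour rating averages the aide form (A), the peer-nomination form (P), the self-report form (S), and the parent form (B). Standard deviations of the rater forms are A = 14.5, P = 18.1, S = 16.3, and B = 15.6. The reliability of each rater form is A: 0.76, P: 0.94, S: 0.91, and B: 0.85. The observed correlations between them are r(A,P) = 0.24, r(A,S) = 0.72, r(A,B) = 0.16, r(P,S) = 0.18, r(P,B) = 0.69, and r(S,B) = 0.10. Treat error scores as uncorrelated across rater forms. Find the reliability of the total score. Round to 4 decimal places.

Var(A+P+S+B) = 14.5² + 18.1² + 16.3² + 15.6² + 2·[14.5·18.1·0.24 + 14.5·16.3·0.72 + 14.5·15.6·0.16 + 18.1·16.3·0.18 + 18.1·15.6·0.69 + 16.3·15.6·0.10] = 1046.91 + 1085.43 = 2132.34.
Under uncorrelated errors the observed covariances equal the true-score covariances, so only the own-variance terms attenuate.
True-score variance = [14.5²·0.76 + 18.1²·0.94 + 16.3²·0.91 + 15.6²·0.85] + 1085.43 = 916.377 + 1085.43 = 2001.8.
Reliability = 2001.8 / 2132.34 = 0.9388.

0.9388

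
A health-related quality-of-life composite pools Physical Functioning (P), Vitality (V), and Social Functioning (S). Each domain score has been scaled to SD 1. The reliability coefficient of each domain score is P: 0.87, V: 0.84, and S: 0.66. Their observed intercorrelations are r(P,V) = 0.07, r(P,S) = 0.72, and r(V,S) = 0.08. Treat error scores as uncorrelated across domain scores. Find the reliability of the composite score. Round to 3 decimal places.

Var(P+V+S) = 3 + 2·[0.07 + 0.72 + 0.08] = 3 + 1.74 = 4.74.
With uncorrelated errors the cross-covariances are all true-score covariance, so they carry over unchanged; only the diagonal terms shrink to ρᵢσᵢ².
True-score variance = [0.87 + 0.84 + 0.66] + 1.74 = 2.37 + 1.74 = 4.11.
Reliability = 4.11 / 4.74 = 0.867.

0.867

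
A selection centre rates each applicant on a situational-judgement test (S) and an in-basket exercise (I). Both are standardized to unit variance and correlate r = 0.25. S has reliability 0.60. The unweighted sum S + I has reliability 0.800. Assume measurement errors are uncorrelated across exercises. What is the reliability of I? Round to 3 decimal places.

0.900

Var(S+I) = 2 + 2·0.25 = 2.500.
True-score variance = ρ_S + ρ_I + 2·0.25, so 0.800 = (0.60 + ρ_I + 0.50) / 2.500.
ρ_I = 0.800·2.500 − 0.60 − 0.50 = 0.900.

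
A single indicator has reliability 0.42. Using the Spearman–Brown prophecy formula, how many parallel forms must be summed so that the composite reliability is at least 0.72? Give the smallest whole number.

4

k ≥ ρ*(1−ρ₁)/(ρ₁(1−ρ*)) = 0.72·0.58 / (0.42·0.28) = 3.551.
Smallest integer k = 4.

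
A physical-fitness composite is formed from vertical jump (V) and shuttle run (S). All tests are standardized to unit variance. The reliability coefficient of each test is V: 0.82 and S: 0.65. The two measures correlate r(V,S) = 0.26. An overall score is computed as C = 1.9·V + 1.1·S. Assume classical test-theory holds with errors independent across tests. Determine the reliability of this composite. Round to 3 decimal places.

Var(C) = 1.9² + 1.1² + 2·[2.09·0.26] = 4.82 + 1.0868 = 5.9068.
Because errors are independent across components, Cov(Tᵢ,Tⱼ) = Cov(Xᵢ,Xⱼ); the off-diagonal part of the true-score variance is the same as above.
True-score variance = [1.9²·0.82 + 1.1²·0.65] + 1.0868 = 3.7467 + 1.0868 = 4.8335.
Reliability = 4.8335 / 5.9068 = 0.818.

0.818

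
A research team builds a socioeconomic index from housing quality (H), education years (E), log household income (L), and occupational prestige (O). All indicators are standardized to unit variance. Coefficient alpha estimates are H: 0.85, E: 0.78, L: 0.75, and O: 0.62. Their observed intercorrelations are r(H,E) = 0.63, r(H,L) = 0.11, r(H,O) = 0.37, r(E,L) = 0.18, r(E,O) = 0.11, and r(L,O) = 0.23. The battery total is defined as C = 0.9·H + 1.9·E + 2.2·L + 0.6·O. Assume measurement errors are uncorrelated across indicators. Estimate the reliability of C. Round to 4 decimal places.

0.8489

Var(C) = 0.9² + 1.9² + 2.2² + 0.6² + 2·[1.71·0.63 + 1.98·0.11 + 0.54·0.37 + 4.18·0.18 + 1.14·0.11 + 1.32·0.23] = 9.62 + 5.3526 = 14.9726.
Under uncorrelated errors the observed covariances equal the true-score covariances, so only the own-variance terms attenuate.
True-score variance = [0.9²·0.85 + 1.9²·0.78 + 2.2²·0.75 + 0.6²·0.62] + 5.3526 = 7.3575 + 5.3526 = 12.7101.
Reliability = 12.7101 / 14.9726 = 0.8489.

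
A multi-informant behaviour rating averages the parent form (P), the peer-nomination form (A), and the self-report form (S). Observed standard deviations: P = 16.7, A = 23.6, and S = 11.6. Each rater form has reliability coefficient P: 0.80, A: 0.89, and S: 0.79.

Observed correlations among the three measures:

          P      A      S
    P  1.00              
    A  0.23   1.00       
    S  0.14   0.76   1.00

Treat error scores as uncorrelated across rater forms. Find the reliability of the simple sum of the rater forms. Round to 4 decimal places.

0.9104

Var(P+A+S) = 16.7² + 23.6² + 11.6² + 2·[16.7·23.6·0.23 + 16.7·11.6·0.14 + 23.6·11.6·0.76] = 970.41 + 651.652 = 1622.06.
With uncorrelated errors the cross-covariances are all true-score covariance, so they carry over unchanged; only the diagonal terms shrink to ρᵢσᵢ².
True-score variance = [16.7²·0.80 + 23.6²·0.89 + 11.6²·0.79] + 651.652 = 825.109 + 651.652 = 1476.76.
Reliability = 1476.76 / 1622.06 = 0.9104.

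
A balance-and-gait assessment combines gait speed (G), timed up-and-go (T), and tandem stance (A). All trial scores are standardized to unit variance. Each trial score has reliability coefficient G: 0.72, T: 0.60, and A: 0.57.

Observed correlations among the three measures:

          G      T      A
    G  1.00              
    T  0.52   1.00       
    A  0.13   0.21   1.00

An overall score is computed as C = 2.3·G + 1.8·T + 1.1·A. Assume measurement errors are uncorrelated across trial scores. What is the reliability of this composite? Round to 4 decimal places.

Var(C) = 2.3² + 1.8² + 1.1² + 2·[4.14·0.52 + 2.53·0.13 + 1.98·0.21] = 9.74 + 5.795 = 15.535.
Because errors are independent across components, Cov(Tᵢ,Tⱼ) = Cov(Xᵢ,Xⱼ); the off-diagonal part of the true-score variance is the same as above.
True-score variance = [2.3²·0.72 + 1.8²·0.60 + 1.1²·0.57] + 5.795 = 6.4425 + 5.795 = 12.2375.
Reliability = 12.2375 / 15.535 = 0.7877.

0.7877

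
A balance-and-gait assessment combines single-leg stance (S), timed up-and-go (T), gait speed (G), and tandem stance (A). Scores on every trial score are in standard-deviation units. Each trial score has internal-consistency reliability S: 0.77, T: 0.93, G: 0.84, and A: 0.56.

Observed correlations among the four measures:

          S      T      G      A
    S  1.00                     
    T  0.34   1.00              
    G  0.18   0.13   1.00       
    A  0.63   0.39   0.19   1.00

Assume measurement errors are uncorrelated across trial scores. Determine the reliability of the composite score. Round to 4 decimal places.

0.8834

Var(S+T+G+A) = 4 + 2·[0.34 + 0.18 + 0.63 + 0.13 + 0.39 + 0.19] = 4 + 3.72 = 7.72.
Because errors are independent across components, Cov(Tᵢ,Tⱼ) = Cov(Xᵢ,Xⱼ); the off-diagonal part of the true-score variance is the same as above.
True-score variance = [0.77 + 0.93 + 0.84 + 0.56] + 3.72 = 3.1 + 3.72 = 6.82.
Reliability = 6.82 / 7.72 = 0.8834.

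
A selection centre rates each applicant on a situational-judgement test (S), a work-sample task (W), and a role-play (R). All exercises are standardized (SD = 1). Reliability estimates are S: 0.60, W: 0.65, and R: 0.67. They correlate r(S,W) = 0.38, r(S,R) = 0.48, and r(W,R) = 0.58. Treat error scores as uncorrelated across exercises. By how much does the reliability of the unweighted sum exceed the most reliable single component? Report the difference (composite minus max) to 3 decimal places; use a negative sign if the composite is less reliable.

0.146

Var(sum) = 3 + 2.88 = 5.88; true-score variance = 1.92 + 2.88 = 4.8; composite reliability = 0.8163.
Max component reliability = 0.6700.
Difference = 0.8163 − 0.6700 = 0.146.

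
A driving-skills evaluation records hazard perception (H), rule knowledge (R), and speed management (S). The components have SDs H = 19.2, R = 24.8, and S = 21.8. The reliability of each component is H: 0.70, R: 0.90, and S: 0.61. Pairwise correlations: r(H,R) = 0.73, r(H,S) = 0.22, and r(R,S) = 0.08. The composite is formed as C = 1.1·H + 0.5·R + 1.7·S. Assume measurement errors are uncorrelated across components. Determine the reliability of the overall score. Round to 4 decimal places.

0.7531

Var(C) = 1.1²·19.2² + 0.5²·24.8² + 1.7²·21.8² + 2·[0.55·19.2·24.8·0.73 + 1.87·19.2·21.8·0.22 + 0.85·24.8·21.8·0.08] = 1973.26 + 800.275 = 2773.53.
Because errors are independent across components, Cov(Tᵢ,Tⱼ) = Cov(Xᵢ,Xⱼ); the off-diagonal part of the true-score variance is the same as above.
True-score variance = [1.1²·19.2²·0.70 + 0.5²·24.8²·0.90 + 1.7²·21.8²·0.61] + 800.275 = 1288.42 + 800.275 = 2088.7.
Reliability = 2088.7 / 2773.53 = 0.7531.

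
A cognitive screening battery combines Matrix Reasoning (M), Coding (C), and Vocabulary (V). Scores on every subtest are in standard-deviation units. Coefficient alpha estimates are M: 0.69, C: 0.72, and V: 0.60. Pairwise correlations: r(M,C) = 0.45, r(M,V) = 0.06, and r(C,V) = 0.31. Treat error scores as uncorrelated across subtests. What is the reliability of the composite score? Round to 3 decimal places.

Var(M+C+V) = 3 + 2·[0.45 + 0.06 + 0.31] = 3 + 1.64 = 4.64.
With uncorrelated errors the cross-covariances are all true-score covariance, so they carry over unchanged; only the diagonal terms shrink to ρᵢσᵢ².
True-score variance = [0.69 + 0.72 + 0.60] + 1.64 = 2.01 + 1.64 = 3.65.
Reliability = 3.65 / 4.64 = 0.787.

0.787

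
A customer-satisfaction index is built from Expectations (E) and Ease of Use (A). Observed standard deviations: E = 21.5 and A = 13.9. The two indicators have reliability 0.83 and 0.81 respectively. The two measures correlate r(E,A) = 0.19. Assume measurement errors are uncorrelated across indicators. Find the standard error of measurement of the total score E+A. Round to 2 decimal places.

Var(total) = 655.46 + 113.563 = 769.023.
True-score variance = 540.168 + 113.563 = 653.731, so reliability = 0.8501.
Error variance = 769.023 − 653.731 = 115.292; SEM = √115.292 = 10.74.

10.74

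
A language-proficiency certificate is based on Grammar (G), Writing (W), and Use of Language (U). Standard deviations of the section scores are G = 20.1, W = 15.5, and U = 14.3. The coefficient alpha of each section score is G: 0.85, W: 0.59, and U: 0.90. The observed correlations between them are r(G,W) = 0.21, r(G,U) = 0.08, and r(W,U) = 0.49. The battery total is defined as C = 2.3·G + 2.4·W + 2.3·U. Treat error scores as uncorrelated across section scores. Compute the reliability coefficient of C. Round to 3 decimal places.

0.853

Var(C) = 2.3²·20.1² + 2.4²·15.5² + 2.3²·14.3² + 2·[5.52·20.1·15.5·0.21 + 5.29·20.1·14.3·0.08 + 5.52·15.5·14.3·0.49] = 4602.81 + 2164.62 = 6767.42.
Under uncorrelated errors the observed covariances equal the true-score covariances, so only the own-variance terms attenuate.
True-score variance = [2.3²·20.1²·0.85 + 2.4²·15.5²·0.59 + 2.3²·14.3²·0.90] + 2164.62 = 3606.67 + 2164.62 = 5771.29.
Reliability = 5771.29 / 6767.42 = 0.853.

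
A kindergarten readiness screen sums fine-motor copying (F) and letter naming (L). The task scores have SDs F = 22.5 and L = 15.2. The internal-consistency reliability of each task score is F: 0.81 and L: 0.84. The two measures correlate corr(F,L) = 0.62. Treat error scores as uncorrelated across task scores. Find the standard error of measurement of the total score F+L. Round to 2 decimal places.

11.54

Var(total) = 737.29 + 424.08 = 1161.37.
True-score variance = 604.136 + 424.08 = 1028.22, so reliability = 0.8853.
Error variance = 1161.37 − 1028.22 = 133.154; SEM = √133.154 = 11.54.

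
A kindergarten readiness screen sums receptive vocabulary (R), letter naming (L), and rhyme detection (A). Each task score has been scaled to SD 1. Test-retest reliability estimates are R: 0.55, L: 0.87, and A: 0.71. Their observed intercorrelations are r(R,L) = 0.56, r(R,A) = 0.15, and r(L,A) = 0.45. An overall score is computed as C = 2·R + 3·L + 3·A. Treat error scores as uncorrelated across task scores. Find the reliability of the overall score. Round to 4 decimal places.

0.8555

Var(C) = 2² + 3² + 3² + 2·[6·0.56 + 6·0.15 + 9·0.45] = 22 + 16.62 = 38.62.
Under uncorrelated errors the observed covariances equal the true-score covariances, so only the own-variance terms attenuate.
True-score variance = [2²·0.55 + 3²·0.87 + 3²·0.71] + 16.62 = 16.42 + 16.62 = 33.04.
Reliability = 33.04 / 38.62 = 0.8555.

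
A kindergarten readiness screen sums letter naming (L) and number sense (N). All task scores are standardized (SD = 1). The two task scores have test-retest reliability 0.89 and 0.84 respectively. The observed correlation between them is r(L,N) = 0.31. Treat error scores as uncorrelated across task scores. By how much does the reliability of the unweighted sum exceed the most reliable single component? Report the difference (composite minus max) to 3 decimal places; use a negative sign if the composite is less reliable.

0.007

Var(sum) = 2 + 0.62 = 2.62; true-score variance = 1.73 + 0.62 = 2.35; composite reliability = 0.8969.
Max component reliability = 0.8900.
Difference = 0.8969 − 0.8900 = 0.007.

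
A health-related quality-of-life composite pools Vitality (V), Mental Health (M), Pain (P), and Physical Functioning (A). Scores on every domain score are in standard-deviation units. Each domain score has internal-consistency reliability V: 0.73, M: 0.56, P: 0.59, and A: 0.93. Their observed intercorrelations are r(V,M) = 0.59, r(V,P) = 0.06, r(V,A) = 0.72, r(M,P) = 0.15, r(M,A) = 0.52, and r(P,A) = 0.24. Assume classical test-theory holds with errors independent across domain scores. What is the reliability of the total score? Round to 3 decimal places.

0.861

Var(V+M+P+A) = 4 + 2·[0.59 + 0.06 + 0.72 + 0.15 + 0.52 + 0.24] = 4 + 4.56 = 8.56.
Under uncorrelated errors the observed covariances equal the true-score covariances, so only the own-variance terms attenuate.
True-score variance = [0.73 + 0.56 + 0.59 + 0.93] + 4.56 = 2.81 + 4.56 = 7.37.
Reliability = 7.37 / 8.56 = 0.861.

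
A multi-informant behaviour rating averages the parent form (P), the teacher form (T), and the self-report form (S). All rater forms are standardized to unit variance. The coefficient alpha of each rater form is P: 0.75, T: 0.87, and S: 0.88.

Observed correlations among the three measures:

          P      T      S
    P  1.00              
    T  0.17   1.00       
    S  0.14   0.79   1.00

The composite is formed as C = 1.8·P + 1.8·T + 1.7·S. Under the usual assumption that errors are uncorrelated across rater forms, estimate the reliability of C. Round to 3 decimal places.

Var(C) = 1.8² + 1.8² + 1.7² + 2·[3.24·0.17 + 3.06·0.14 + 3.06·0.79] = 9.37 + 6.7932 = 16.1632.
Because errors are independent across components, Cov(Tᵢ,Tⱼ) = Cov(Xᵢ,Xⱼ); the off-diagonal part of the true-score variance is the same as above.
True-score variance = [1.8²·0.75 + 1.8²·0.87 + 1.7²·0.88] + 6.7932 = 7.792 + 6.7932 = 14.5852.
Reliability = 14.5852 / 16.1632 = 0.902.

0.902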